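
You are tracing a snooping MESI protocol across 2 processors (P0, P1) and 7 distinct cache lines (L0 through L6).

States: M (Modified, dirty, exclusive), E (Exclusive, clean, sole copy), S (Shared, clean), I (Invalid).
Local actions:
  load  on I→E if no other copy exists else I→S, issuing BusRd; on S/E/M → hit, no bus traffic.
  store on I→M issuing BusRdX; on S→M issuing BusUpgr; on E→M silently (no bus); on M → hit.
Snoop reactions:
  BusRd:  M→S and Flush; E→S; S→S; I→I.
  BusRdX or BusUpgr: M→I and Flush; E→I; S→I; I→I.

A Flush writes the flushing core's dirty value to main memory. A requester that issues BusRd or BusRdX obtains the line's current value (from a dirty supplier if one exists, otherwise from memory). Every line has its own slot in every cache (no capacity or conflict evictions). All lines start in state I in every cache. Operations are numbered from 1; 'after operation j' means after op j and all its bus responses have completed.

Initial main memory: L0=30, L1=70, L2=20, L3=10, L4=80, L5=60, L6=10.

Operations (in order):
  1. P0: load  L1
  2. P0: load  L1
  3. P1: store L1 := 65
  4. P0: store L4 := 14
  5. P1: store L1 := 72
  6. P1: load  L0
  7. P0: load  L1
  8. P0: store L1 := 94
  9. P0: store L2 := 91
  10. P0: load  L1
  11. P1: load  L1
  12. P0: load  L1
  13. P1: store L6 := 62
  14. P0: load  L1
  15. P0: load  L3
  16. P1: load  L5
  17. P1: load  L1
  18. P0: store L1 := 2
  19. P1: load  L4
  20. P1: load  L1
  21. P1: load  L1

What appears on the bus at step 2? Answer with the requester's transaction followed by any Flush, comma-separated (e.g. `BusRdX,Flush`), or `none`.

[1] P0: load  L1 | P0:E(70), P1:I | bus: BusRd
[2] P0: load  L1 | P0:E(70), P1:I | bus: none
[3] P1: store L1 := 65 | P0:I, P1:M(65) | bus: BusRdX
[4] P0: store L4 := 14 | P0:M(14), P1:I | bus: BusRdX
[5] P1: store L1 := 72 | P0:I, P1:M(72) | bus: none
[6] P1: load  L0 | P0:I, P1:E(30) | bus: BusRd
[7] P0: load  L1 | P0:S(72), P1:S(72) | bus: BusRd,Flush
[8] P0: store L1 := 94 | P0:M(94), P1:I | bus: BusUpgr
[9] P0: store L2 := 91 | P0:M(91), P1:I | bus: BusRdX
[10] P0: load  L1 | P0:M(94), P1:I | bus: none
[11] P1: load  L1 | P0:S(94), P1:S(94) | bus: BusRd,Flush
[12] P0: load  L1 | P0:S(94), P1:S(94) | bus: none
[13] P1: store L6 := 62 | P0:I, P1:M(62) | bus: BusRdX
[14] P0: load  L1 | P0:S(94), P1:S(94) | bus: none
[15] P0: load  L3 | P0:E(10), P1:I | bus: BusRd
[16] P1: load  L5 | P0:I, P1:E(60) | bus: BusRd
[17] P1: load  L1 | P0:S(94), P1:S(94) | bus: none
[18] P0: store L1 := 2 | P0:M(2), P1:I | bus: BusUpgr
[19] P1: load  L4 | P0:S(14), P1:S(14) | bus: BusRd,Flush
[20] P1: load  L1 | P0:S(2), P1:S(2) | bus: BusRd,Flush
[21] P1: load  L1 | P0:S(2), P1:S(2) | bus: none

bus = none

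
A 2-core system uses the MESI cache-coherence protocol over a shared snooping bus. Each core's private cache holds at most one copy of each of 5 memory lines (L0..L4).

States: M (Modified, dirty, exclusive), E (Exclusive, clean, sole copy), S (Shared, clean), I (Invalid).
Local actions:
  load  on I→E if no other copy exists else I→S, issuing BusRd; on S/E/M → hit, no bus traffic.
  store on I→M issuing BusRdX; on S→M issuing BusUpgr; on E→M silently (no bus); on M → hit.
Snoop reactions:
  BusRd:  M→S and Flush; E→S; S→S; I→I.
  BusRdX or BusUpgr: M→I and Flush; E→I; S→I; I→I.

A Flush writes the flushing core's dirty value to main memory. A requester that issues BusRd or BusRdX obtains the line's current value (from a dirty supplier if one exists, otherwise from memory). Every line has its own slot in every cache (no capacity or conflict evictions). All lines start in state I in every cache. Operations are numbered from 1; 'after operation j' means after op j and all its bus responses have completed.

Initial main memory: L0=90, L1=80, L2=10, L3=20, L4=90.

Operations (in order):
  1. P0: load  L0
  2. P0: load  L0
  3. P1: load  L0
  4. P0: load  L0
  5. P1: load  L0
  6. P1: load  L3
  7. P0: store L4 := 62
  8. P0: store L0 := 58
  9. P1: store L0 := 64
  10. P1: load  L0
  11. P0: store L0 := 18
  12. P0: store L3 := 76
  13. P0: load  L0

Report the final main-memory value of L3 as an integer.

step 1: P0: load  L0  ⟶  EI  (L0)  txn=BusRd  M[L0]=90
step 2: P0: load  L0  ⟶  EI  (L0)  txn=∅  M[L0]=90
step 3: P1: load  L0  ⟶  SS  (L0)  txn=BusRd  M[L0]=90
step 4: P0: load  L0  ⟶  SS  (L0)  txn=∅  M[L0]=90
step 5: P1: load  L0  ⟶  SS  (L0)  txn=∅  M[L0]=90
step 6: P1: load  L3  ⟶  IE  (L3)  txn=BusRd  M[L3]=20
step 7: P0: store L4 := 62  ⟶  MI  (L4)  txn=BusRdX  M[L4]=90
step 8: P0: store L0 := 58  ⟶  MI  (L0)  txn=BusUpgr  M[L0]=90
step 9: P1: store L0 := 64  ⟶  IM  (L0)  txn=BusRdX+Flush  M[L0]=58
step 10: P1: load  L0  ⟶  IM  (L0)  txn=∅  M[L0]=58
step 11: P0: store L0 := 18  ⟶  MI  (L0)  txn=BusRdX+Flush  M[L0]=64
step 12: P0: store L3 := 76  ⟶  MI  (L3)  txn=BusRdX  M[L3]=20
step 13: P0: load  L0  ⟶  MI  (L0)  txn=∅  M[L0]=64

memory[L3] = 20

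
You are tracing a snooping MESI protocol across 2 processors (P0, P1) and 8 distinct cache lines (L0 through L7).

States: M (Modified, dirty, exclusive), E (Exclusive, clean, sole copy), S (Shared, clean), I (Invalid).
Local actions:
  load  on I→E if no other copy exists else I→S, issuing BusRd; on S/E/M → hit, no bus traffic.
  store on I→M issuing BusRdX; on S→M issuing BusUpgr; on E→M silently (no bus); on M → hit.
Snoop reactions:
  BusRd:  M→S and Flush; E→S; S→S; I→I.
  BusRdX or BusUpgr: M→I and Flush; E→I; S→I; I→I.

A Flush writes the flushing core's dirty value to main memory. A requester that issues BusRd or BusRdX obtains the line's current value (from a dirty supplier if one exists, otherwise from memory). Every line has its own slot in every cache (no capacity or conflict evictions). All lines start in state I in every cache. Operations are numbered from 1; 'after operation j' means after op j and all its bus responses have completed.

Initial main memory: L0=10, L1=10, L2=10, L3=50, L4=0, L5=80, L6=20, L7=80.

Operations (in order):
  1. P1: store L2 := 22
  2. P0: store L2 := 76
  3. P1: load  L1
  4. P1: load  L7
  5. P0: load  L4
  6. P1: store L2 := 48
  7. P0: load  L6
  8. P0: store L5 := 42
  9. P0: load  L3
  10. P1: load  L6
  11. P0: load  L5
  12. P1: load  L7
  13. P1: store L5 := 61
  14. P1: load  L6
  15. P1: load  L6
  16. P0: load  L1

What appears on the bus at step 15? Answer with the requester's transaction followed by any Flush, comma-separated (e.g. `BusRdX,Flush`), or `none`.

  op1 P1: store L2 := 22 → I/M on L2; bus BusRdX; mem=10
  op2 P0: store L2 := 76 → M/I on L2; bus BusRdX Flush; mem=22
  op3 P1: load  L1 → I/E on L1; bus BusRd; mem=10
  op4 P1: load  L7 → I/E on L7; bus BusRd; mem=80
  op5 P0: load  L4 → E/I on L4; bus BusRd; mem=0
  op6 P1: store L2 := 48 → I/M on L2; bus BusRdX Flush; mem=76
  op7 P0: load  L6 → E/I on L6; bus BusRd; mem=20
  op8 P0: store L5 := 42 → M/I on L5; bus BusRdX; mem=80
  op9 P0: load  L3 → E/I on L3; bus BusRd; mem=50
  op10 P1: load  L6 → S/S on L6; bus BusRd; mem=20
  op11 P0: load  L5 → M/I on L5; bus (none); mem=80
  op12 P1: load  L7 → I/E on L7; bus (none); mem=80
  op13 P1: store L5 := 61 → I/M on L5; bus BusRdX Flush; mem=42
  op14 P1: load  L6 → S/S on L6; bus (none); mem=20
  op15 P1: load  L6 → S/S on L6; bus (none); mem=20
  op16 P0: load  L1 → S/S on L1; bus BusRd; mem=10

bus = none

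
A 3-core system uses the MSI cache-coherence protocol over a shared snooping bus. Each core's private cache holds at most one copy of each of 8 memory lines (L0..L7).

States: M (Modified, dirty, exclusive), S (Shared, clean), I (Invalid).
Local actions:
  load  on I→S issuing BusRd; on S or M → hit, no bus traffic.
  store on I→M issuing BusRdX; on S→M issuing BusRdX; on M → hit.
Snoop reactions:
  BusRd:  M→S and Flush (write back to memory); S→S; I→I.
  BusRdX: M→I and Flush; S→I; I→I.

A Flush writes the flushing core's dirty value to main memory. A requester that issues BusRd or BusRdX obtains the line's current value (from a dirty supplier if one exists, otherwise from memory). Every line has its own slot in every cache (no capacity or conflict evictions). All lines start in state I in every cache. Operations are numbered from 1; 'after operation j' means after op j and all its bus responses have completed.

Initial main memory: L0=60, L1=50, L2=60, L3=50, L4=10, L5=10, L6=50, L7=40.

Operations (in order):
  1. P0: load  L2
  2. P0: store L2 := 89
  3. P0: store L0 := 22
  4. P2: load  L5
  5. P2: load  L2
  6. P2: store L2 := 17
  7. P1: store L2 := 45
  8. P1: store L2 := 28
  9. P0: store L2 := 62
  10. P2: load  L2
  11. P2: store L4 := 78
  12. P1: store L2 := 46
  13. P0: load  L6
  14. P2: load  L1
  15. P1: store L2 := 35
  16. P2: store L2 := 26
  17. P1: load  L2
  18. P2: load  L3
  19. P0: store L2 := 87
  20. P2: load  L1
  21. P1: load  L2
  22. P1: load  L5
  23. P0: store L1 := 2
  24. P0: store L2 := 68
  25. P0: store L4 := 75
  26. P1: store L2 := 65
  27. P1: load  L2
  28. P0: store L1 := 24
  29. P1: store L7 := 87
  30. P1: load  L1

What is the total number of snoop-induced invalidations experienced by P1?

  op1 P0: load  L2 → S/I/I on L2; bus BusRd; mem=60
  op2 P0: store L2 := 89 → M/I/I on L2; bus BusRdX; mem=60
  op3 P0: store L0 := 22 → M/I/I on L0; bus BusRdX; mem=60
  op4 P2: load  L5 → I/I/S on L5; bus BusRd; mem=10
  op5 P2: load  L2 → S/I/S on L2; bus BusRd Flush; mem=89
  op6 P2: store L2 := 17 → I/I/M on L2; bus BusRdX; mem=89
  op7 P1: store L2 := 45 → I/M/I on L2; bus BusRdX Flush; mem=17
  op8 P1: store L2 := 28 → I/M/I on L2; bus (none); mem=17
  op9 P0: store L2 := 62 → M/I/I on L2; bus BusRdX Flush; mem=28
  op10 P2: load  L2 → S/I/S on L2; bus BusRd Flush; mem=62
  op11 P2: store L4 := 78 → I/I/M on L4; bus BusRdX; mem=10
  op12 P1: store L2 := 46 → I/M/I on L2; bus BusRdX; mem=62
  op13 P0: load  L6 → S/I/I on L6; bus BusRd; mem=50
  op14 P2: load  L1 → I/I/S on L1; bus BusRd; mem=50
  op15 P1: store L2 := 35 → I/M/I on L2; bus (none); mem=62
  op16 P2: store L2 := 26 → I/I/M on L2; bus BusRdX Flush; mem=35
  op17 P1: load  L2 → I/S/S on L2; bus BusRd Flush; mem=26
  op18 P2: load  L3 → I/I/S on L3; bus BusRd; mem=50
  op19 P0: store L2 := 87 → M/I/I on L2; bus BusRdX; mem=26
  op20 P2: load  L1 → I/I/S on L1; bus (none); mem=50
  op21 P1: load  L2 → S/S/I on L2; bus BusRd Flush; mem=87
  op22 P1: load  L5 → I/S/S on L5; bus BusRd; mem=10
  op23 P0: store L1 := 2 → M/I/I on L1; bus BusRdX; mem=50
  op24 P0: store L2 := 68 → M/I/I on L2; bus BusRdX; mem=87
  op25 P0: store L4 := 75 → M/I/I on L4; bus BusRdX Flush; mem=78
  op26 P1: store L2 := 65 → I/M/I on L2; bus BusRdX Flush; mem=68
  op27 P1: load  L2 → I/M/I on L2; bus (none); mem=68
  op28 P0: store L1 := 24 → M/I/I on L1; bus (none); mem=50
  op29 P1: store L7 := 87 → I/M/I on L7; bus BusRdX; mem=40
  op30 P1: load  L1 → S/S/I on L1; bus BusRd Flush; mem=24

invalidations = 4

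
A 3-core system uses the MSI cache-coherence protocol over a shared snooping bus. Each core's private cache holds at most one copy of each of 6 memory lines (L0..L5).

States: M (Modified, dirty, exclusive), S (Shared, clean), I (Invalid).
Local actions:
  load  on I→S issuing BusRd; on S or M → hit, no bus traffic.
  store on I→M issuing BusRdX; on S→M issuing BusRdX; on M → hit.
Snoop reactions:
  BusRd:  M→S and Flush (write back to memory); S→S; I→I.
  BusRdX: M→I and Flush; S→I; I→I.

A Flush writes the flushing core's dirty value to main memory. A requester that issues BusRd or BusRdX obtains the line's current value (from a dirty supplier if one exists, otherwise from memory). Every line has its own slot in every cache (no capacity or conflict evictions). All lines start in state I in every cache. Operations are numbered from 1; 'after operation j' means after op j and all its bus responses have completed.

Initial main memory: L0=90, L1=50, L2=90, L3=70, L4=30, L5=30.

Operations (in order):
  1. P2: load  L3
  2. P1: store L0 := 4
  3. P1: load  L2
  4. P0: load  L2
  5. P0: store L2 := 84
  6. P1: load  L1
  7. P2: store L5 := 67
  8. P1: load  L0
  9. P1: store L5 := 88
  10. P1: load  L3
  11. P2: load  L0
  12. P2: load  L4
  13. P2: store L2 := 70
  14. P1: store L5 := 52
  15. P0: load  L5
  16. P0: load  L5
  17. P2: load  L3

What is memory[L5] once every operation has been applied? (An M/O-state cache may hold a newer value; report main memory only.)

[1] P2: load  L3 | P0:I, P1:I, P2:S(70) | bus: BusRd
[2] P1: store L0 := 4 | P0:I, P1:M(4), P2:I | bus: BusRdX
[3] P1: load  L2 | P0:I, P1:S(90), P2:I | bus: BusRd
[4] P0: load  L2 | P0:S(90), P1:S(90), P2:I | bus: BusRd
[5] P0: store L2 := 84 | P0:M(84), P1:I, P2:I | bus: BusRdX
[6] P1: load  L1 | P0:I, P1:S(50), P2:I | bus: BusRd
[7] P2: store L5 := 67 | P0:I, P1:I, P2:M(67) | bus: BusRdX
[8] P1: load  L0 | P0:I, P1:M(4), P2:I | bus: none
[9] P1: store L5 := 88 | P0:I, P1:M(88), P2:I | bus: BusRdX,Flush
[10] P1: load  L3 | P0:I, P1:S(70), P2:S(70) | bus: BusRd
[11] P2: load  L0 | P0:I, P1:S(4), P2:S(4) | bus: BusRd,Flush
[12] P2: load  L4 | P0:I, P1:I, P2:S(30) | bus: BusRd
[13] P2: store L2 := 70 | P0:I, P1:I, P2:M(70) | bus: BusRdX,Flush
[14] P1: store L5 := 52 | P0:I, P1:M(52), P2:I | bus: none
[15] P0: load  L5 | P0:S(52), P1:S(52), P2:I | bus: BusRd,Flush
[16] P0: load  L5 | P0:S(52), P1:S(52), P2:I | bus: none
[17] P2: load  L3 | P0:I, P1:S(70), P2:S(70) | bus: none

memory[L5] = 52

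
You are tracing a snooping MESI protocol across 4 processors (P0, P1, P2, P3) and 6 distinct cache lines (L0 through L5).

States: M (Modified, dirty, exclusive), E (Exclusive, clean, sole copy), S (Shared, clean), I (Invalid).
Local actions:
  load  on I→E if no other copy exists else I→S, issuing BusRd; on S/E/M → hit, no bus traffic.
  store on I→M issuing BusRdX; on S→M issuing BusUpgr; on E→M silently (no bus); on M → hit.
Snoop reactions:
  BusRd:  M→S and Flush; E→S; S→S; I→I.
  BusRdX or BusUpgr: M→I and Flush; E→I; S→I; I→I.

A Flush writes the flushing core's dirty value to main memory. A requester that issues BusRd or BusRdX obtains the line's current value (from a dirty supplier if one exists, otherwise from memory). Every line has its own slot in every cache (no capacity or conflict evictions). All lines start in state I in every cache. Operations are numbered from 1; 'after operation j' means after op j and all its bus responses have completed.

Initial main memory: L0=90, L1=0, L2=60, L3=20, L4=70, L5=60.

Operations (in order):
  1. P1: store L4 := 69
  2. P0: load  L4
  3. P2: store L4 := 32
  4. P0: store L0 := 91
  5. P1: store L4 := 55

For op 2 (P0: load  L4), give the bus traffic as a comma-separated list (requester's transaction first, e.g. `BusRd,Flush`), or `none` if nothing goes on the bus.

  op1 P1: store L4 := 69 → I/M/I/I on L4; bus BusRdX; mem=70
  op2 P0: load  L4 → S/S/I/I on L4; bus BusRd Flush; mem=69
  op3 P2: store L4 := 32 → I/I/M/I on L4; bus BusRdX; mem=69
  op4 P0: store L0 := 91 → M/I/I/I on L0; bus BusRdX; mem=90
  op5 P1: store L4 := 55 → I/M/I/I on L4; bus BusRdX Flush; mem=32

bus = BusRd,Flush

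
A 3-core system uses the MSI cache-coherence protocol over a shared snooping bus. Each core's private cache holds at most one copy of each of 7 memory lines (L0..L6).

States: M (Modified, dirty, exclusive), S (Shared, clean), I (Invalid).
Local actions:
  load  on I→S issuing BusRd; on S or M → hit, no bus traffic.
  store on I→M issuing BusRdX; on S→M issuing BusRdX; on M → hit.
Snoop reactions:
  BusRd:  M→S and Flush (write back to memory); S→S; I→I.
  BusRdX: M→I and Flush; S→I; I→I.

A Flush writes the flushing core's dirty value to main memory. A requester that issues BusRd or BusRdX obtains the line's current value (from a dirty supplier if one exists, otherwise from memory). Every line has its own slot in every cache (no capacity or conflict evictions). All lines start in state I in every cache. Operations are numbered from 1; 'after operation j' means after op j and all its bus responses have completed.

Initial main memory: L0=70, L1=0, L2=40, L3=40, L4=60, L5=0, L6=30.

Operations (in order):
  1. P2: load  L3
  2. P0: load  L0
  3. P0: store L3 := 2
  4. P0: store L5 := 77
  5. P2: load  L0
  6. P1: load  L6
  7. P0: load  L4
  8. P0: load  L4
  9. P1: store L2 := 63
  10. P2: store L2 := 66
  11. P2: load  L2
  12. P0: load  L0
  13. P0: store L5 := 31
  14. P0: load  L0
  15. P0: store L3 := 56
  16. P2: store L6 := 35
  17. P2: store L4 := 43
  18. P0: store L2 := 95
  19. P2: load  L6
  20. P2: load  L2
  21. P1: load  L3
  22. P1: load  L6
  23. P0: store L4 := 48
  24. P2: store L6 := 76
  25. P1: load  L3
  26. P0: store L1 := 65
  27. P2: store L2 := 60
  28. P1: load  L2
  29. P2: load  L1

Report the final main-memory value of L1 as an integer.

  op1 P2: load  L3 → I/I/S on L3; bus BusRd; mem=40
  op2 P0: load  L0 → S/I/I on L0; bus BusRd; mem=70
  op3 P0: store L3 := 2 → M/I/I on L3; bus BusRdX; mem=40
  op4 P0: store L5 := 77 → M/I/I on L5; bus BusRdX; mem=0
  op5 P2: load  L0 → S/I/S on L0; bus BusRd; mem=70
  op6 P1: load  L6 → I/S/I on L6; bus BusRd; mem=30
  op7 P0: load  L4 → S/I/I on L4; bus BusRd; mem=60
  op8 P0: load  L4 → S/I/I on L4; bus (none); mem=60
  op9 P1: store L2 := 63 → I/M/I on L2; bus BusRdX; mem=40
  op10 P2: store L2 := 66 → I/I/M on L2; bus BusRdX Flush; mem=63
  op11 P2: load  L2 → I/I/M on L2; bus (none); mem=63
  op12 P0: load  L0 → S/I/S on L0; bus (none); mem=70
  op13 P0: store L5 := 31 → M/I/I on L5; bus (none); mem=0
  op14 P0: load  L0 → S/I/S on L0; bus (none); mem=70
  op15 P0: store L3 := 56 → M/I/I on L3; bus (none); mem=40
  op16 P2: store L6 := 35 → I/I/M on L6; bus BusRdX; mem=30
  op17 P2: store L4 := 43 → I/I/M on L4; bus BusRdX; mem=60
  op18 P0: store L2 := 95 → M/I/I on L2; bus BusRdX Flush; mem=66
  op19 P2: load  L6 → I/I/M on L6; bus (none); mem=30
  op20 P2: load  L2 → S/I/S on L2; bus BusRd Flush; mem=95
  op21 P1: load  L3 → S/S/I on L3; bus BusRd Flush; mem=56
  op22 P1: load  L6 → I/S/S on L6; bus BusRd Flush; mem=35
  op23 P0: store L4 := 48 → M/I/I on L4; bus BusRdX Flush; mem=43
  op24 P2: store L6 := 76 → I/I/M on L6; bus BusRdX; mem=35
  op25 P1: load  L3 → S/S/I on L3; bus (none); mem=56
  op26 P0: store L1 := 65 → M/I/I on L1; bus BusRdX; mem=0
  op27 P2: store L2 := 60 → I/I/M on L2; bus BusRdX; mem=95
  op28 P1: load  L2 → I/S/S on L2; bus BusRd Flush; mem=60
  op29 P2: load  L1 → S/I/S on L1; bus BusRd Flush; mem=65

memory[L1] = 65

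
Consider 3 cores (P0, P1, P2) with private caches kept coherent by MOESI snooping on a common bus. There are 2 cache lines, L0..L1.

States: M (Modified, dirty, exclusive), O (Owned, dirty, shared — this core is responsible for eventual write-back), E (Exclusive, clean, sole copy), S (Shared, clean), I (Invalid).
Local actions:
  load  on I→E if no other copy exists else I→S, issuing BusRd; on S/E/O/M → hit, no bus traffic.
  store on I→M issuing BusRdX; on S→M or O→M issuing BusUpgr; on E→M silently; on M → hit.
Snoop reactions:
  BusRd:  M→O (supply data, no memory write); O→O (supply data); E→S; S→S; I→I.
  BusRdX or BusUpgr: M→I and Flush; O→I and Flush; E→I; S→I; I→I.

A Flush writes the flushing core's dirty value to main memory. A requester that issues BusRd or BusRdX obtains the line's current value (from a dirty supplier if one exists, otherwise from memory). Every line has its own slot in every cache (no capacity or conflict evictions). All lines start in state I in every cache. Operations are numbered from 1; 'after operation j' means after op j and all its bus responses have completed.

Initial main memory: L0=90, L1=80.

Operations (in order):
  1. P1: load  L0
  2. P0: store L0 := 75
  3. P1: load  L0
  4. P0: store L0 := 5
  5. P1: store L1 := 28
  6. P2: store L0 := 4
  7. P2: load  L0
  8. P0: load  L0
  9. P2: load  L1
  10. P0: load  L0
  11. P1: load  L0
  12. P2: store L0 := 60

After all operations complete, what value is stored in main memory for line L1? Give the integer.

[1] P1: load  L0 | P0:I, P1:E(90), P2:I | bus: BusRd
[2] P0: store L0 := 75 | P0:M(75), P1:I, P2:I | bus: BusRdX
[3] P1: load  L0 | P0:O(75), P1:S(75), P2:I | bus: BusRd
[4] P0: store L0 := 5 | P0:M(5), P1:I, P2:I | bus: BusUpgr
[5] P1: store L1 := 28 | P0:I, P1:M(28), P2:I | bus: BusRdX
[6] P2: store L0 := 4 | P0:I, P1:I, P2:M(4) | bus: BusRdX,Flush
[7] P2: load  L0 | P0:I, P1:I, P2:M(4) | bus: none
[8] P0: load  L0 | P0:S(4), P1:I, P2:O(4) | bus: BusRd
[9] P2: load  L1 | P0:I, P1:O(28), P2:S(28) | bus: BusRd
[10] P0: load  L0 | P0:S(4), P1:I, P2:O(4) | bus: none
[11] P1: load  L0 | P0:S(4), P1:S(4), P2:O(4) | bus: BusRd
[12] P2: store L0 := 60 | P0:I, P1:I, P2:M(60) | bus: BusUpgr

memory[L1] = 80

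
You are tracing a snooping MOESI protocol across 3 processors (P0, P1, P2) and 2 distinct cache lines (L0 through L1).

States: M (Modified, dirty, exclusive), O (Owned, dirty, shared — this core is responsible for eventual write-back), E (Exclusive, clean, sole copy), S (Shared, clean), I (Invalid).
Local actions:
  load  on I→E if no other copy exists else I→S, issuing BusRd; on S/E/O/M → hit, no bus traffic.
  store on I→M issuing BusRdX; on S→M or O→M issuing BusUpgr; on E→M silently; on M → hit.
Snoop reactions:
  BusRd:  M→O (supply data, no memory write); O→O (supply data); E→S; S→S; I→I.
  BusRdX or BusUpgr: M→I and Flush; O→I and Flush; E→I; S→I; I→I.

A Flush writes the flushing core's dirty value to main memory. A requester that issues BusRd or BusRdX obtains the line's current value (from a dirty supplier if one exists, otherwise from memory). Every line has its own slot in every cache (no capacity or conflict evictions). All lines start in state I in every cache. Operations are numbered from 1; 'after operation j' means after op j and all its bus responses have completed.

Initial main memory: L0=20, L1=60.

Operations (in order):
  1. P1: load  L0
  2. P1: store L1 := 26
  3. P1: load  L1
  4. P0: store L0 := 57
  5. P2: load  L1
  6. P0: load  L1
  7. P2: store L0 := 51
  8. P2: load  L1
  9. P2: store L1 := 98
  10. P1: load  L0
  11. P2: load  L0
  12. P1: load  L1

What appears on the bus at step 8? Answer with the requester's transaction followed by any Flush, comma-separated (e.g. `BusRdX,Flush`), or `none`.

  op1 P1: load  L0 → I/E/I on L0; bus BusRd; mem=20
  op2 P1: store L1 := 26 → I/M/I on L1; bus BusRdX; mem=60
  op3 P1: load  L1 → I/M/I on L1; bus (none); mem=60
  op4 P0: store L0 := 57 → M/I/I on L0; bus BusRdX; mem=20
  op5 P2: load  L1 → I/O/S on L1; bus BusRd; mem=60
  op6 P0: load  L1 → S/O/S on L1; bus BusRd; mem=60
  op7 P2: store L0 := 51 → I/I/M on L0; bus BusRdX Flush; mem=57
  op8 P2: load  L1 → S/O/S on L1; bus (none); mem=60
  op9 P2: store L1 := 98 → I/I/M on L1; bus BusUpgr Flush; mem=26
  op10 P1: load  L0 → I/S/O on L0; bus BusRd; mem=57
  op11 P2: load  L0 → I/S/O on L0; bus (none); mem=57
  op12 P1: load  L1 → I/S/O on L1; bus BusRd; mem=26

bus = none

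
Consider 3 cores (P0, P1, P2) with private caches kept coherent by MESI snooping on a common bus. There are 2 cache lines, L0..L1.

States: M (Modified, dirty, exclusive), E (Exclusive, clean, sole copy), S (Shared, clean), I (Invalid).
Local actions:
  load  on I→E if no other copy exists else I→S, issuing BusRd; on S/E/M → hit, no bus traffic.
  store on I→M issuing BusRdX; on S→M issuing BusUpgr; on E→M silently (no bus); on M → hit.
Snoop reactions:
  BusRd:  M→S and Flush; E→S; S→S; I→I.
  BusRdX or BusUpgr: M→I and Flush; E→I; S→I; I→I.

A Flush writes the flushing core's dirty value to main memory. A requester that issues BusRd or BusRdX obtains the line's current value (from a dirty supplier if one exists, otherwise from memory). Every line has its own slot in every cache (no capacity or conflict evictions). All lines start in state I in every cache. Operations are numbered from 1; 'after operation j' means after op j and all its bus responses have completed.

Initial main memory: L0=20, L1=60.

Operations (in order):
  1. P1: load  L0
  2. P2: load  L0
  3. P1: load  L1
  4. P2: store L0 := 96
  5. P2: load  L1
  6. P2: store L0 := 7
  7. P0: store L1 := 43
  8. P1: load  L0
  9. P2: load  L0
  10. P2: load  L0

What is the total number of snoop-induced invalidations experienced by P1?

invalidations = 2

step 1: P1: load  L0  ⟶  IEI  (L0)  txn=BusRd  M[L0]=20
step 2: P2: load  L0  ⟶  ISS  (L0)  txn=BusRd  M[L0]=20
step 3: P1: load  L1  ⟶  IEI  (L1)  txn=BusRd  M[L1]=60
step 4: P2: store L0 := 96  ⟶  IIM  (L0)  txn=BusUpgr  M[L0]=20
step 5: P2: load  L1  ⟶  ISS  (L1)  txn=BusRd  M[L1]=60
step 6: P2: store L0 := 7  ⟶  IIM  (L0)  txn=∅  M[L0]=20
step 7: P0: store L1 := 43  ⟶  MII  (L1)  txn=BusRdX  M[L1]=60
step 8: P1: load  L0  ⟶  ISS  (L0)  txn=BusRd+Flush  M[L0]=7
step 9: P2: load  L0  ⟶  ISS  (L0)  txn=∅  M[L0]=7
step 10: P2: load  L0  ⟶  ISS  (L0)  txn=∅  M[L0]=7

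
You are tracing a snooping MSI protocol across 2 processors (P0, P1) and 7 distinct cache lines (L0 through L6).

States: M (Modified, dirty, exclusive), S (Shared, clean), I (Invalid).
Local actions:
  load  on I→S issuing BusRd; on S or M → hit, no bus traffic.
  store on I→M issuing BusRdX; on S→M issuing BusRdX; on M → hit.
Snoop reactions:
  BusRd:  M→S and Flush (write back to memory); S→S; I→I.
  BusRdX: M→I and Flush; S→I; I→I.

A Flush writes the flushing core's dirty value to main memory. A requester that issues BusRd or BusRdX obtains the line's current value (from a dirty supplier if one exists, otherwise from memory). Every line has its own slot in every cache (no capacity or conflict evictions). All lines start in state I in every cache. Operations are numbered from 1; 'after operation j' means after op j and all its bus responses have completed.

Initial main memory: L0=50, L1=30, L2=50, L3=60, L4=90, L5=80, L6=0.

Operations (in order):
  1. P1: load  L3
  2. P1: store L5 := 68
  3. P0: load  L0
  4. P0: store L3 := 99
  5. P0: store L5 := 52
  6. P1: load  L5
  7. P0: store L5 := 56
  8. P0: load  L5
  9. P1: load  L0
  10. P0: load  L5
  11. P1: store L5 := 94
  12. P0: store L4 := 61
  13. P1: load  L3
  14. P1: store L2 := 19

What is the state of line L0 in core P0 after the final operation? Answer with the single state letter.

state = S

step 1: P1: load  L3  ⟶  IS  (L3)  txn=BusRd  M[L3]=60
step 2: P1: store L5 := 68  ⟶  IM  (L5)  txn=BusRdX  M[L5]=80
step 3: P0: load  L0  ⟶  SI  (L0)  txn=BusRd  M[L0]=50
step 4: P0: store L3 := 99  ⟶  MI  (L3)  txn=BusRdX  M[L3]=60
step 5: P0: store L5 := 52  ⟶  MI  (L5)  txn=BusRdX+Flush  M[L5]=68
step 6: P1: load  L5  ⟶  SS  (L5)  txn=BusRd+Flush  M[L5]=52
step 7: P0: store L5 := 56  ⟶  MI  (L5)  txn=BusRdX  M[L5]=52
step 8: P0: load  L5  ⟶  MI  (L5)  txn=∅  M[L5]=52
step 9: P1: load  L0  ⟶  SS  (L0)  txn=BusRd  M[L0]=50
step 10: P0: load  L5  ⟶  MI  (L5)  txn=∅  M[L5]=52
step 11: P1: store L5 := 94  ⟶  IM  (L5)  txn=BusRdX+Flush  M[L5]=56
step 12: P0: store L4 := 61  ⟶  MI  (L4)  txn=BusRdX  M[L4]=90
step 13: P1: load  L3  ⟶  SS  (L3)  txn=BusRd+Flush  M[L3]=99
step 14: P1: store L2 := 19  ⟶  IM  (L2)  txn=BusRdX  M[L2]=50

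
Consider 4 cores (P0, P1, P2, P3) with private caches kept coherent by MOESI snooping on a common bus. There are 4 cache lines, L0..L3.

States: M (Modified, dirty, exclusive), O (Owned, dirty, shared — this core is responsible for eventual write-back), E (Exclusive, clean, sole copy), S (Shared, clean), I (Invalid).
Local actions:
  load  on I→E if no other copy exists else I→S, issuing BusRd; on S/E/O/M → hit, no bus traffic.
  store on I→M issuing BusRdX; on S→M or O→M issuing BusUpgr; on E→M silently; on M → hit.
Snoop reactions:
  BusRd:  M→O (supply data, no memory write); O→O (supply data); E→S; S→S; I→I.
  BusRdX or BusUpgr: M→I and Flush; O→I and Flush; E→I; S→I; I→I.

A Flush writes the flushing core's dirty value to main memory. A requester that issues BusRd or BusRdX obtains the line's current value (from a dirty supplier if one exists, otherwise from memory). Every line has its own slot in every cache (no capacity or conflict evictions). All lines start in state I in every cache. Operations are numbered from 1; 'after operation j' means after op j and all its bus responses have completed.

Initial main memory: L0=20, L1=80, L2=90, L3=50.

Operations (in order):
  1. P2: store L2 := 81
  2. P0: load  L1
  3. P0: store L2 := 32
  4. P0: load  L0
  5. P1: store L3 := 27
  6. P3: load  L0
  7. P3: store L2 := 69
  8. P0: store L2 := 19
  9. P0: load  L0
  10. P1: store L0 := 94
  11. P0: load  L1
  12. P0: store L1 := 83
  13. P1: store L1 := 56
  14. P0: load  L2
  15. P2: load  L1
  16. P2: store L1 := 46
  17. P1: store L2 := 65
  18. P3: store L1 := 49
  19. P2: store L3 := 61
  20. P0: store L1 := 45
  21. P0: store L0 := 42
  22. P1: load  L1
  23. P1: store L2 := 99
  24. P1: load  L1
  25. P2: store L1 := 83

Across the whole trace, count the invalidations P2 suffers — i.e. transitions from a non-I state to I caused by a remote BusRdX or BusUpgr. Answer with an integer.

  op1 P2: store L2 := 81 → I/I/M/I on L2; bus BusRdX; mem=90
  op2 P0: load  L1 → E/I/I/I on L1; bus BusRd; mem=80
  op3 P0: store L2 := 32 → M/I/I/I on L2; bus BusRdX Flush; mem=81
  op4 P0: load  L0 → E/I/I/I on L0; bus BusRd; mem=20
  op5 P1: store L3 := 27 → I/M/I/I on L3; bus BusRdX; mem=50
  op6 P3: load  L0 → S/I/I/S on L0; bus BusRd; mem=20
  op7 P3: store L2 := 69 → I/I/I/M on L2; bus BusRdX Flush; mem=32
  op8 P0: store L2 := 19 → M/I/I/I on L2; bus BusRdX Flush; mem=69
  op9 P0: load  L0 → S/I/I/S on L0; bus (none); mem=20
  op10 P1: store L0 := 94 → I/M/I/I on L0; bus BusRdX; mem=20
  op11 P0: load  L1 → E/I/I/I on L1; bus (none); mem=80
  op12 P0: store L1 := 83 → M/I/I/I on L1; bus (none); mem=80
  op13 P1: store L1 := 56 → I/M/I/I on L1; bus BusRdX Flush; mem=83
  op14 P0: load  L2 → M/I/I/I on L2; bus (none); mem=69
  op15 P2: load  L1 → I/O/S/I on L1; bus BusRd; mem=83
  op16 P2: store L1 := 46 → I/I/M/I on L1; bus BusUpgr Flush; mem=56
  op17 P1: store L2 := 65 → I/M/I/I on L2; bus BusRdX Flush; mem=19
  op18 P3: store L1 := 49 → I/I/I/M on L1; bus BusRdX Flush; mem=46
  op19 P2: store L3 := 61 → I/I/M/I on L3; bus BusRdX Flush; mem=27
  op20 P0: store L1 := 45 → M/I/I/I on L1; bus BusRdX Flush; mem=49
  op21 P0: store L0 := 42 → M/I/I/I on L0; bus BusRdX Flush; mem=94
  op22 P1: load  L1 → O/S/I/I on L1; bus BusRd; mem=49
  op23 P1: store L2 := 99 → I/M/I/I on L2; bus (none); mem=19
  op24 P1: load  L1 → O/S/I/I on L1; bus (none); mem=49
  op25 P2: store L1 := 83 → I/I/M/I on L1; bus BusRdX Flush; mem=45

invalidations = 2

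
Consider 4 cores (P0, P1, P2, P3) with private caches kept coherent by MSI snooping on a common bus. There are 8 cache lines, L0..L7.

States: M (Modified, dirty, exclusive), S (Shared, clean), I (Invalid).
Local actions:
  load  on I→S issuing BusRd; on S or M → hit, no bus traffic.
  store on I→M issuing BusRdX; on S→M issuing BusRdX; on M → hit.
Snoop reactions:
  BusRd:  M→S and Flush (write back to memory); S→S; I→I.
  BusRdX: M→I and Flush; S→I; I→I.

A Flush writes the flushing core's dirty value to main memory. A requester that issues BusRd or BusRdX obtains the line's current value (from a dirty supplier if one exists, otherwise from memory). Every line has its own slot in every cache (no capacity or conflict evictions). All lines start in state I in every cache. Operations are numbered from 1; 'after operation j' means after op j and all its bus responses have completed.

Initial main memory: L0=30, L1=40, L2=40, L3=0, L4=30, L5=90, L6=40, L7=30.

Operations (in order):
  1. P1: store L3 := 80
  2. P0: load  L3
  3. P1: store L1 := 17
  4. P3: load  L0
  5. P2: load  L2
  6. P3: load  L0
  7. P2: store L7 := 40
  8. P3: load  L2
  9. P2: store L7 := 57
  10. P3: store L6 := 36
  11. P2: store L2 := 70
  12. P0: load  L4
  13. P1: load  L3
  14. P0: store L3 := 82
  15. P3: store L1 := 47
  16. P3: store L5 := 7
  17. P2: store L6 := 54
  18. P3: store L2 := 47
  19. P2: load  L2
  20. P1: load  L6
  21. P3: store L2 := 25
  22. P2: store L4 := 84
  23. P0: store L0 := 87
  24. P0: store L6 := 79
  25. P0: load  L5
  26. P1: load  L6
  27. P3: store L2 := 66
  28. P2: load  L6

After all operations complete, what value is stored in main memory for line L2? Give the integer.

step 1: P1: store L3 := 80  ⟶  IMII  (L3)  txn=BusRdX  M[L3]=0
step 2: P0: load  L3  ⟶  SSII  (L3)  txn=BusRd+Flush  M[L3]=80
step 3: P1: store L1 := 17  ⟶  IMII  (L1)  txn=BusRdX  M[L1]=40
step 4: P3: load  L0  ⟶  IIIS  (L0)  txn=BusRd  M[L0]=30
step 5: P2: load  L2  ⟶  IISI  (L2)  txn=BusRd  M[L2]=40
step 6: P3: load  L0  ⟶  IIIS  (L0)  txn=∅  M[L0]=30
step 7: P2: store L7 := 40  ⟶  IIMI  (L7)  txn=BusRdX  M[L7]=30
step 8: P3: load  L2  ⟶  IISS  (L2)  txn=BusRd  M[L2]=40
step 9: P2: store L7 := 57  ⟶  IIMI  (L7)  txn=∅  M[L7]=30
step 10: P3: store L6 := 36  ⟶  IIIM  (L6)  txn=BusRdX  M[L6]=40
step 11: P2: store L2 := 70  ⟶  IIMI  (L2)  txn=BusRdX  M[L2]=40
step 12: P0: load  L4  ⟶  SIII  (L4)  txn=BusRd  M[L4]=30
step 13: P1: load  L3  ⟶  SSII  (L3)  txn=∅  M[L3]=80
step 14: P0: store L3 := 82  ⟶  MIII  (L3)  txn=BusRdX  M[L3]=80
step 15: P3: store L1 := 47  ⟶  IIIM  (L1)  txn=BusRdX+Flush  M[L1]=17
step 16: P3: store L5 := 7  ⟶  IIIM  (L5)  txn=BusRdX  M[L5]=90
step 17: P2: store L6 := 54  ⟶  IIMI  (L6)  txn=BusRdX+Flush  M[L6]=36
step 18: P3: store L2 := 47  ⟶  IIIM  (L2)  txn=BusRdX+Flush  M[L2]=70
step 19: P2: load  L2  ⟶  IISS  (L2)  txn=BusRd+Flush  M[L2]=47
step 20: P1: load  L6  ⟶  ISSI  (L6)  txn=BusRd+Flush  M[L6]=54
step 21: P3: store L2 := 25  ⟶  IIIM  (L2)  txn=BusRdX  M[L2]=47
step 22: P2: store L4 := 84  ⟶  IIMI  (L4)  txn=BusRdX  M[L4]=30
step 23: P0: store L0 := 87  ⟶  MIII  (L0)  txn=BusRdX  M[L0]=30
step 24: P0: store L6 := 79  ⟶  MIII  (L6)  txn=BusRdX  M[L6]=54
step 25: P0: load  L5  ⟶  SIIS  (L5)  txn=BusRd+Flush  M[L5]=7
step 26: P1: load  L6  ⟶  SSII  (L6)  txn=BusRd+Flush  M[L6]=79
step 27: P3: store L2 := 66  ⟶  IIIM  (L2)  txn=∅  M[L2]=47
step 28: P2: load  L6  ⟶  SSSI  (L6)  txn=BusRd  M[L6]=79

memory[L2] = 47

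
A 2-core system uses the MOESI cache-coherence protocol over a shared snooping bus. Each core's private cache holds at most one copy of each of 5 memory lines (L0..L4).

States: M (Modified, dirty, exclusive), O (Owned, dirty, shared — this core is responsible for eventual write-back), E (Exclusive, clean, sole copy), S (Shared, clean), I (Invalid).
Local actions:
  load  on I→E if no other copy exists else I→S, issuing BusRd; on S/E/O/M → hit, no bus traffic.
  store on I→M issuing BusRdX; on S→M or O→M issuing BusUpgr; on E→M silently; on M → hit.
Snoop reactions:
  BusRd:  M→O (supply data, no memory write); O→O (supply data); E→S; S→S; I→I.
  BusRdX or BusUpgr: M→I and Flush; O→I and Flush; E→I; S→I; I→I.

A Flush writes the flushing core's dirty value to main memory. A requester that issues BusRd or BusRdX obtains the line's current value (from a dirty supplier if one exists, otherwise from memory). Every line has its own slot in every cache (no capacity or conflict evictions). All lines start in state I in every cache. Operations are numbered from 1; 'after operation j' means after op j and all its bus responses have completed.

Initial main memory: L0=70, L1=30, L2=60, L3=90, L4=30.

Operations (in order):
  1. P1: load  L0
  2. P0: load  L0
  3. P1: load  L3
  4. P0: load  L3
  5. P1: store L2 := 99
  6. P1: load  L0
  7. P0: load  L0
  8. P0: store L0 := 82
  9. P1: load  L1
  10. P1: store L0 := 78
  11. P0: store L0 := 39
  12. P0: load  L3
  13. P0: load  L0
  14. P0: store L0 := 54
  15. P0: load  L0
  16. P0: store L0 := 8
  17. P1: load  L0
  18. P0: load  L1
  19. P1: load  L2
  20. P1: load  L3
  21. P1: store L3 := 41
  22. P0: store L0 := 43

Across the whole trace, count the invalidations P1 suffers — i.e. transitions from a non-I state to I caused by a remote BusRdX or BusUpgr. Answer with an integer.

1. P1: load  L0  bus=[BusRd]  L0: P0=I P1=E  mem[L0]=70
2. P0: load  L0  bus=[BusRd]  L0: P0=S P1=S  mem[L0]=70
3. P1: load  L3  bus=[BusRd]  L3: P0=I P1=E  mem[L3]=90
4. P0: load  L3  bus=[BusRd]  L3: P0=S P1=S  mem[L3]=90
5. P1: store L2 := 99  bus=[BusRdX]  L2: P0=I P1=M  mem[L2]=60
6. P1: load  L0  bus=[-]  L0: P0=S P1=S  mem[L0]=70
7. P0: load  L0  bus=[-]  L0: P0=S P1=S  mem[L0]=70
8. P0: store L0 := 82  bus=[BusUpgr]  L0: P0=M P1=I  mem[L0]=70
9. P1: load  L1  bus=[BusRd]  L1: P0=I P1=E  mem[L1]=30
10. P1: store L0 := 78  bus=[BusRdX,Flush]  L0: P0=I P1=M  mem[L0]=82
11. P0: store L0 := 39  bus=[BusRdX,Flush]  L0: P0=M P1=I  mem[L0]=78
12. P0: load  L3  bus=[-]  L3: P0=S P1=S  mem[L3]=90
13. P0: load  L0  bus=[-]  L0: P0=M P1=I  mem[L0]=78
14. P0: store L0 := 54  bus=[-]  L0: P0=M P1=I  mem[L0]=78
15. P0: load  L0  bus=[-]  L0: P0=M P1=I  mem[L0]=78
16. P0: store L0 := 8  bus=[-]  L0: P0=M P1=I  mem[L0]=78
17. P1: load  L0  bus=[BusRd]  L0: P0=O P1=S  mem[L0]=78
18. P0: load  L1  bus=[BusRd]  L1: P0=S P1=S  mem[L1]=30
19. P1: load  L2  bus=[-]  L2: P0=I P1=M  mem[L2]=60
20. P1: load  L3  bus=[-]  L3: P0=S P1=S  mem[L3]=90
21. P1: store L3 := 41  bus=[BusUpgr]  L3: P0=I P1=M  mem[L3]=90
22. P0: store L0 := 43  bus=[BusUpgr]  L0: P0=M P1=I  mem[L0]=78

invalidations = 3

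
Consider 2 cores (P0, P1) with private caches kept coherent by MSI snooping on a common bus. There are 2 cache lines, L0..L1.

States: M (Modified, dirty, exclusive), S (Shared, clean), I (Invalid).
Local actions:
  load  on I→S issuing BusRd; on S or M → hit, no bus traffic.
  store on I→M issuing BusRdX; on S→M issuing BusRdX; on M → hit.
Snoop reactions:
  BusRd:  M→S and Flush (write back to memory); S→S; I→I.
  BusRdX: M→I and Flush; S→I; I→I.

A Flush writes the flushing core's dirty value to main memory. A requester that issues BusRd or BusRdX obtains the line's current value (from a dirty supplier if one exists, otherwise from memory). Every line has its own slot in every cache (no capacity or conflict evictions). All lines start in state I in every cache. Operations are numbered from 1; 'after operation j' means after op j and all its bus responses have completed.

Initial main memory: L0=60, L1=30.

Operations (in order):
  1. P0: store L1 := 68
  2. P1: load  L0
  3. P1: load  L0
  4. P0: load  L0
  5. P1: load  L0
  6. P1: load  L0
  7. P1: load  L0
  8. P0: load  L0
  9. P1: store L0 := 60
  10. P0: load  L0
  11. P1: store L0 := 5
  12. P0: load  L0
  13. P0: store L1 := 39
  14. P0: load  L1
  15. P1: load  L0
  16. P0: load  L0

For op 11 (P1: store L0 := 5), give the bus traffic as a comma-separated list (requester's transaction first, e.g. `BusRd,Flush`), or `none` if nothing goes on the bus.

bus = BusRdX

[1] P0: store L1 := 68 | P0:M(68), P1:I | bus: BusRdX
[2] P1: load  L0 | P0:I, P1:S(60) | bus: BusRd
[3] P1: load  L0 | P0:I, P1:S(60) | bus: none
[4] P0: load  L0 | P0:S(60), P1:S(60) | bus: BusRd
[5] P1: load  L0 | P0:S(60), P1:S(60) | bus: none
[6] P1: load  L0 | P0:S(60), P1:S(60) | bus: none
[7] P1: load  L0 | P0:S(60), P1:S(60) | bus: none
[8] P0: load  L0 | P0:S(60), P1:S(60) | bus: none
[9] P1: store L0 := 60 | P0:I, P1:M(60) | bus: BusRdX
[10] P0: load  L0 | P0:S(60), P1:S(60) | bus: BusRd,Flush
[11] P1: store L0 := 5 | P0:I, P1:M(5) | bus: BusRdX
[12] P0: load  L0 | P0:S(5), P1:S(5) | bus: BusRd,Flush
[13] P0: store L1 := 39 | P0:M(39), P1:I | bus: none
[14] P0: load  L1 | P0:M(39), P1:I | bus: none
[15] P1: load  L0 | P0:S(5), P1:S(5) | bus: none
[16] P0: load  L0 | P0:S(5), P1:S(5) | bus: none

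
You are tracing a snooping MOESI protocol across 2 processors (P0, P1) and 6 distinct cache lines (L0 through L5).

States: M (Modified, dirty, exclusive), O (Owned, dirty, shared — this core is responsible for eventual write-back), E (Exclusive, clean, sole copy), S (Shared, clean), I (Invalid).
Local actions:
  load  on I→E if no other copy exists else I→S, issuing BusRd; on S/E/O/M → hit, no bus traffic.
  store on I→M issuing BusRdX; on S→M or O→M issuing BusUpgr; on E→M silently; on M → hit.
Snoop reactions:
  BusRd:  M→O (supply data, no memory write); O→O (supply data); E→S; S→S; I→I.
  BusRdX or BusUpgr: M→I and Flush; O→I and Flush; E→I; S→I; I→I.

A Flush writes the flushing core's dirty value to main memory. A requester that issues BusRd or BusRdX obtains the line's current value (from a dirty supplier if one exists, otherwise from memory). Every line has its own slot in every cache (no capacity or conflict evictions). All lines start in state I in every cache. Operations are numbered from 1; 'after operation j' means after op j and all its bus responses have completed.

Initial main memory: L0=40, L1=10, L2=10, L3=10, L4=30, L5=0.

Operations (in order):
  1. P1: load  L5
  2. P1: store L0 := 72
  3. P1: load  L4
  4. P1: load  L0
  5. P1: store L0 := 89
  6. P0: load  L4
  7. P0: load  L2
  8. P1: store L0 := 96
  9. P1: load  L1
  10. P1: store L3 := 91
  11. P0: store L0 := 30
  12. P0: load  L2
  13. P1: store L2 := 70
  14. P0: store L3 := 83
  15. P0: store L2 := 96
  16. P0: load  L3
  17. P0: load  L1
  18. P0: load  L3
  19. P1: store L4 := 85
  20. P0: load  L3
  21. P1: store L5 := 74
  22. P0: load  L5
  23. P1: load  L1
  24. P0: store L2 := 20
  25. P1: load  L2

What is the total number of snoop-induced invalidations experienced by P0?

[1] P1: load  L5 | P0:I, P1:E(0) | bus: BusRd
[2] P1: store L0 := 72 | P0:I, P1:M(72) | bus: BusRdX
[3] P1: load  L4 | P0:I, P1:E(30) | bus: BusRd
[4] P1: load  L0 | P0:I, P1:M(72) | bus: none
[5] P1: store L0 := 89 | P0:I, P1:M(89) | bus: none
[6] P0: load  L4 | P0:S(30), P1:S(30) | bus: BusRd
[7] P0: load  L2 | P0:E(10), P1:I | bus: BusRd
[8] P1: store L0 := 96 | P0:I, P1:M(96) | bus: none
[9] P1: load  L1 | P0:I, P1:E(10) | bus: BusRd
[10] P1: store L3 := 91 | P0:I, P1:M(91) | bus: BusRdX
[11] P0: store L0 := 30 | P0:M(30), P1:I | bus: BusRdX,Flush
[12] P0: load  L2 | P0:E(10), P1:I | bus: none
[13] P1: store L2 := 70 | P0:I, P1:M(70) | bus: BusRdX
[14] P0: store L3 := 83 | P0:M(83), P1:I | bus: BusRdX,Flush
[15] P0: store L2 := 96 | P0:M(96), P1:I | bus: BusRdX,Flush
[16] P0: load  L3 | P0:M(83), P1:I | bus: none
[17] P0: load  L1 | P0:S(10), P1:S(10) | bus: BusRd
[18] P0: load  L3 | P0:M(83), P1:I | bus: none
[19] P1: store L4 := 85 | P0:I, P1:M(85) | bus: BusUpgr
[20] P0: load  L3 | P0:M(83), P1:I | bus: none
[21] P1: store L5 := 74 | P0:I, P1:M(74) | bus: none
[22] P0: load  L5 | P0:S(74), P1:O(74) | bus: BusRd
[23] P1: load  L1 | P0:S(10), P1:S(10) | bus: none
[24] P0: store L2 := 20 | P0:M(20), P1:I | bus: none
[25] P1: load  L2 | P0:O(20), P1:S(20) | bus: BusRd

invalidations = 2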